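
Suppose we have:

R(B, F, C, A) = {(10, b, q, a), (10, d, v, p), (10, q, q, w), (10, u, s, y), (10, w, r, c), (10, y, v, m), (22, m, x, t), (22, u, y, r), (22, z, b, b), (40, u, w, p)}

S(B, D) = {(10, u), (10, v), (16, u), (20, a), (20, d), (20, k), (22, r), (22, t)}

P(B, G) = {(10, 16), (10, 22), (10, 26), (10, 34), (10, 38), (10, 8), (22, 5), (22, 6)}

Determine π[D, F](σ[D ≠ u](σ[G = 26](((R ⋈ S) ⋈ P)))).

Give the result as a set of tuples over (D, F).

{(v, b), (v, d), (v, q), (v, u), (v, w), (v, y)}

R ⋈ S (natural join on B): {(10, b, q, a, u), (10, b, q, a, v), (10, d, v, p, u), (10, d, v, p, v), (10, q, q, w, u), (10, q, q, w, v), (10, u, s, y, u), (10, u, s, y, v), (10, w, r, c, u), (10, w, r, c, v), (10, y, v, m, u), (10, y, v, m, v), (22, m, x, t, r), (22, m, x, t, t), (22, u, y, r, r), (22, u, y, r, t), (22, z, b, b, r), (22, z, b, b, t)}
(R ⋈ S) ⋈ P (natural join on B): {(10, b, q, a, u, 16), (10, b, q, a, u, 22), (10, b, q, a, u, 26), (10, b, q, a, u, 34), (10, b, q, a, u, 38), (10, b, q, a, u, 8), (10, b, q, a, v, 16), (10, b, q, a, v, 22), (10, b, q, a, v, 26), (10, b, q, a, v, 34), (10, b, q, a, v, 38), (10, b, q, a, v, 8), (10, d, v, p, u, 16), (10, d, v, p, u, 22), (10, d, v, p, u, 26), (10, d, v, p, u, 34), (10, d, v, p, u, 38), (10, d, v, p, u, 8), (10, d, v, p, v, 16), (10, d, v, p, v, 22), (10, d, v, p, v, 26), (10, d, v, p, v, 34), (10, d, v, p, v, 38), (10, d, v, p, v, 8), (10, q, q, w, u, 16), (10, q, q, w, u, 22), (10, q, q, w, u, 26), (10, q, q, w, u, 34), (10, q, q, w, u, 38), (10, q, q, w, u, 8), (10, q, q, w, v, 16), (10, q, q, w, v, 22), (10, q, q, w, v, 26), (10, q, q, w, v, 34), (10, q, q, w, v, 38), (10, q, q, w, v, 8), (10, u, s, y, u, 16), (10, u, s, y, u, 22), (10, u, s, y, u, 26), (10, u, s, y, u, 34), (10, u, s, y, u, 38), (10, u, s, y, u, 8), (10, u, s, y, v, 16), (10, u, s, y, v, 22), (10, u, s, y, v, 26), (10, u, s, y, v, 34), (10, u, s, y, v, 38), (10, u, s, y, v, 8), (10, w, r, c, u, 16), (10, w, r, c, u, 22), (10, w, r, c, u, 26), (10, w, r, c, u, 34), (10, w, r, c, u, 38), (10, w, r, c, u, 8), (10, w, r, c, v, 16), (10, w, r, c, v, 22), (10, w, r, c, v, 26), (10, w, r, c, v, 34), (10, w, r, c, v, 38), (10, w, r, c, v, 8), (10, y, v, m, u, 16), (10, y, v, m, u, 22), (10, y, v, m, u, 26), (10, y, v, m, u, 34), (10, y, v, m, u, 38), (10, y, v, m, u, 8), (10, y, v, m, v, 16), (10, y, v, m, v, 22), (10, y, v, m, v, 26), (10, y, v, m, v, 34), (10, y, v, m, v, 38), (10, y, v, m, v, 8), (22, m, x, t, r, 5), (22, m, x, t, r, 6), (22, m, x, t, t, 5), (22, m, x, t, t, 6), (22, u, y, r, r, 5), (22, u, y, r, r, 6), (22, u, y, r, t, 5), (22, u, y, r, t, 6), (22, z, b, b, r, 5), (22, z, b, b, r, 6), (22, z, b, b, t, 5), (22, z, b, b, t, 6)}
Selection G = 26: {(10, b, q, a, u, 26), (10, b, q, a, v, 26), (10, d, v, p, u, 26), (10, d, v, p, v, 26), (10, q, q, w, u, 26), (10, q, q, w, v, 26), (10, u, s, y, u, 26), (10, u, s, y, v, 26), (10, w, r, c, u, 26), (10, w, r, c, v, 26), (10, y, v, m, u, 26), (10, y, v, m, v, 26)}
Selection D ≠ u: {(10, b, q, a, v, 26), (10, d, v, p, v, 26), (10, q, q, w, v, 26), (10, u, s, y, v, 26), (10, w, r, c, v, 26), (10, y, v, m, v, 26)}
Projecting to D, F: {(v, b), (v, d), (v, q), (v, u), (v, w), (v, y)}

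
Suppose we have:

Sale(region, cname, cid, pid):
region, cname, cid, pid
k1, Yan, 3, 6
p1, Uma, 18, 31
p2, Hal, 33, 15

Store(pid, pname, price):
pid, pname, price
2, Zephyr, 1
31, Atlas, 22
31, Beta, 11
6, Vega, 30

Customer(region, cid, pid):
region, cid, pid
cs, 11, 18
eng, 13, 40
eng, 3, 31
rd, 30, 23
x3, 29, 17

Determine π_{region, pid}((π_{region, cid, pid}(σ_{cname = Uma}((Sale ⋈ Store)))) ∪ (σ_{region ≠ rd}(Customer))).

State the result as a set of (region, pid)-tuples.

Sale ⋈ Store (natural join on pid): {(k1, Yan, 3, 6, Vega, 30), (p1, Uma, 18, 31, Atlas, 22), (p1, Uma, 18, 31, Beta, 11)}
Filtering on cname = Uma leaves {(p1, Uma, 18, 31, Atlas, 22), (p1, Uma, 18, 31, Beta, 11)}.
Keep only column(s) region, cid, pid (1 duplicate(s) eliminated): {(p1, 18, 31)}
Filtering on region ≠ rd leaves {(cs, 11, 18), (eng, 13, 40), (eng, 3, 31), (x3, 29, 17)}.
Taking the union: {(cs, 11, 18), (eng, 13, 40), (eng, 3, 31), (p1, 18, 31), (x3, 29, 17)}
Keep only column(s) region, pid: {(cs, 18), (eng, 31), (eng, 40), (p1, 31), (x3, 17)}

{(cs, 18), (eng, 31), (eng, 40), (p1, 31), (x3, 17)}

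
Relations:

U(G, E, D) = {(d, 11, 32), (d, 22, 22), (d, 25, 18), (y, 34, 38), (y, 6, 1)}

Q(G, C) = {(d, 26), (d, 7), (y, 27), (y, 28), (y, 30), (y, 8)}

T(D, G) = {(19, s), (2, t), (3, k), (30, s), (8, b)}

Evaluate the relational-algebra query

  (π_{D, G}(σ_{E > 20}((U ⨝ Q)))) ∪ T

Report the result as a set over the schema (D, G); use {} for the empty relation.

{(18, d), (19, s), (2, t), (22, d), (3, k), (30, s), (38, y), (8, b)}

Natural join on G: {(d, 11, 32, 26), (d, 11, 32, 7), (d, 22, 22, 26), (d, 22, 22, 7), (d, 25, 18, 26), (d, 25, 18, 7), (y, 34, 38, 27), (y, 34, 38, 28), (y, 34, 38, 30), (y, 34, 38, 8), (y, 6, 1, 27), (y, 6, 1, 28), (y, 6, 1, 30), (y, 6, 1, 8)}
Filtering on E > 20 leaves {(d, 22, 22, 26), (d, 22, 22, 7), (d, 25, 18, 26), (d, 25, 18, 7), (y, 34, 38, 27), (y, 34, 38, 28), (y, 34, 38, 30), (y, 34, 38, 8)}.
π[D, G]: project onto (D, G) (5 duplicate(s) eliminated) → {(18, d), (22, d), (38, y)}
Taking the union: {(18, d), (19, s), (2, t), (22, d), (3, k), (30, s), (38, y), (8, b)}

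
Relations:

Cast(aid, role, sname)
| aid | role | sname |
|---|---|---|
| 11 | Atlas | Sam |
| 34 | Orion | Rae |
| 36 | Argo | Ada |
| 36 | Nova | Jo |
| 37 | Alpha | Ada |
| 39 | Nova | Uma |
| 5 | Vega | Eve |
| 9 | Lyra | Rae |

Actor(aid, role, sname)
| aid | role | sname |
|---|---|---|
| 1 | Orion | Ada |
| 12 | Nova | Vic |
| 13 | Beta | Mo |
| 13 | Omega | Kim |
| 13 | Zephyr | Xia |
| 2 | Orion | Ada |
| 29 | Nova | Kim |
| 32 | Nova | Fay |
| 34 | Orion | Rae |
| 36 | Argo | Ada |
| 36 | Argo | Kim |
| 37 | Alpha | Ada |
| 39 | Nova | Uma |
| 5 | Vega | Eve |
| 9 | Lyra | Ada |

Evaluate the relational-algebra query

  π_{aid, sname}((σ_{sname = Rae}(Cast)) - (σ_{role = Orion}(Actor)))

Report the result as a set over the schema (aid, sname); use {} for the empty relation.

{(9, Rae)}

Filtering on sname = Rae leaves {(34, Orion, Rae), (9, Lyra, Rae)}.
Filtering on role = Orion leaves {(1, Orion, Ada), (2, Orion, Ada), (34, Orion, Rae)}.
Set difference of the two operands is {(9, Lyra, Rae)}.
π_{aid, sname} gives {(9, Rae)}.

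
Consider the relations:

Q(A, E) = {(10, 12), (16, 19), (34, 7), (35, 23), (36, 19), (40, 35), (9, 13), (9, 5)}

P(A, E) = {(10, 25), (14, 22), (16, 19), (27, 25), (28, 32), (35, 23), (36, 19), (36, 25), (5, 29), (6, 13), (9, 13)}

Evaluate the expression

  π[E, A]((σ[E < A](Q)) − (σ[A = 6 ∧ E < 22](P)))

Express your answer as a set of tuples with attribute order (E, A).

{(19, 36), (23, 35), (35, 40), (5, 9), (7, 34)}

σ[E < A]: keep tuples satisfying E < A → {(34, 7), (35, 23), (36, 19), (40, 35), (9, 5)}
σ[A = 6 ∧ E < 22]: keep tuples satisfying A = 6 ∧ E < 22 → {(6, 13)}
Set difference of the two operands is {(34, 7), (35, 23), (36, 19), (40, 35), (9, 5)}.
Keep only column(s) E, A: {(19, 36), (23, 35), (35, 40), (5, 9), (7, 34)}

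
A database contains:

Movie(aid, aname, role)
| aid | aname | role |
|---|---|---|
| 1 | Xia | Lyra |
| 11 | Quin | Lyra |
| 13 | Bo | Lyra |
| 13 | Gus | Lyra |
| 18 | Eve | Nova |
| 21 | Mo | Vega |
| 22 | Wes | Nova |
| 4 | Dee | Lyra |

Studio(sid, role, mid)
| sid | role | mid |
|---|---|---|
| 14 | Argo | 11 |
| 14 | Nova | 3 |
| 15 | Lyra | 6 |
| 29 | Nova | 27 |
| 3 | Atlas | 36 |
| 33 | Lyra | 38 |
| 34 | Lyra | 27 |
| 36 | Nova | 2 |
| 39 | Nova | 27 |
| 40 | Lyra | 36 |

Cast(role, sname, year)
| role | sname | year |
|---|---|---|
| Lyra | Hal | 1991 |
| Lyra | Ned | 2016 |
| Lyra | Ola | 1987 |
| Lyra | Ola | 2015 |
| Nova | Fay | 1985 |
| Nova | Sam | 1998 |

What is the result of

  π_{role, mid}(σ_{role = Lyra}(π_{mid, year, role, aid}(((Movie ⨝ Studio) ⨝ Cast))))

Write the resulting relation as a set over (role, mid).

{(Lyra, 27), (Lyra, 36), (Lyra, 38), (Lyra, 6)}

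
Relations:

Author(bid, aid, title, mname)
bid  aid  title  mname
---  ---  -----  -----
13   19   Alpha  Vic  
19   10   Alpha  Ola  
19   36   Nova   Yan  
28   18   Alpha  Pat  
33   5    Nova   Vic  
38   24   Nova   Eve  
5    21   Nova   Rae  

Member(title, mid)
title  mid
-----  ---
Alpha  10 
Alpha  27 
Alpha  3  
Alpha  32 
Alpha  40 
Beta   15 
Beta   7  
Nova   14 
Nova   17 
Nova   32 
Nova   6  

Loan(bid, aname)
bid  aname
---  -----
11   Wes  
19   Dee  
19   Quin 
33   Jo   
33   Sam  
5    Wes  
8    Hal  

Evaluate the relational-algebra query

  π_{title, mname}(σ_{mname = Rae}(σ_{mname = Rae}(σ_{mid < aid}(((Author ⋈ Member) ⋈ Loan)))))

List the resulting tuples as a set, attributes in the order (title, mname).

Joining Author and Member on title yields {(13, 19, Alpha, Vic, 10), (13, 19, Alpha, Vic, 27), (13, 19, Alpha, Vic, 3), (13, 19, Alpha, Vic, 32), (13, 19, Alpha, Vic, 40), (19, 10, Alpha, Ola, 10), (19, 10, Alpha, Ola, 27), (19, 10, Alpha, Ola, 3), (19, 10, Alpha, Ola, 32), (19, 10, Alpha, Ola, 40), (19, 36, Nova, Yan, 14), (19, 36, Nova, Yan, 17), (19, 36, Nova, Yan, 32), (19, 36, Nova, Yan, 6), (28, 18, Alpha, Pat, 10), (28, 18, Alpha, Pat, 27), (28, 18, Alpha, Pat, 3), (28, 18, Alpha, Pat, 32), (28, 18, Alpha, Pat, 40), (33, 5, Nova, Vic, 14), (33, 5, Nova, Vic, 17), (33, 5, Nova, Vic, 32), (33, 5, Nova, Vic, 6), (38, 24, Nova, Eve, 14), (38, 24, Nova, Eve, 17), (38, 24, Nova, Eve, 32), (38, 24, Nova, Eve, 6), (5, 21, Nova, Rae, 14), (5, 21, Nova, Rae, 17), (5, 21, Nova, Rae, 32), (5, 21, Nova, Rae, 6)}.
Joining (Author ⋈ Member) and Loan on bid yields {(19, 10, Alpha, Ola, 10, Dee), (19, 10, Alpha, Ola, 10, Quin), (19, 10, Alpha, Ola, 27, Dee), (19, 10, Alpha, Ola, 27, Quin), (19, 10, Alpha, Ola, 3, Dee), (19, 10, Alpha, Ola, 3, Quin), (19, 10, Alpha, Ola, 32, Dee), (19, 10, Alpha, Ola, 32, Quin), (19, 10, Alpha, Ola, 40, Dee), (19, 10, Alpha, Ola, 40, Quin), (19, 36, Nova, Yan, 14, Dee), (19, 36, Nova, Yan, 14, Quin), (19, 36, Nova, Yan, 17, Dee), (19, 36, Nova, Yan, 17, Quin), (19, 36, Nova, Yan, 32, Dee), (19, 36, Nova, Yan, 32, Quin), (19, 36, Nova, Yan, 6, Dee), (19, 36, Nova, Yan, 6, Quin), (33, 5, Nova, Vic, 14, Jo), (33, 5, Nova, Vic, 14, Sam), (33, 5, Nova, Vic, 17, Jo), (33, 5, Nova, Vic, 17, Sam), (33, 5, Nova, Vic, 32, Jo), (33, 5, Nova, Vic, 32, Sam), (33, 5, Nova, Vic, 6, Jo), (33, 5, Nova, Vic, 6, Sam), (5, 21, Nova, Rae, 14, Wes), (5, 21, Nova, Rae, 17, Wes), (5, 21, Nova, Rae, 32, Wes), (5, 21, Nova, Rae, 6, Wes)}.
Selection mid < aid: {(19, 10, Alpha, Ola, 3, Dee), (19, 10, Alpha, Ola, 3, Quin), (19, 36, Nova, Yan, 14, Dee), (19, 36, Nova, Yan, 14, Quin), (19, 36, Nova, Yan, 17, Dee), (19, 36, Nova, Yan, 17, Quin), (19, 36, Nova, Yan, 32, Dee), (19, 36, Nova, Yan, 32, Quin), (19, 36, Nova, Yan, 6, Dee), (19, 36, Nova, Yan, 6, Quin), (5, 21, Nova, Rae, 14, Wes), (5, 21, Nova, Rae, 17, Wes), (5, 21, Nova, Rae, 6, Wes)}
Selection mname = Rae: {(5, 21, Nova, Rae, 14, Wes), (5, 21, Nova, Rae, 17, Wes), (5, 21, Nova, Rae, 6, Wes)}
Selection mname = Rae: {(5, 21, Nova, Rae, 14, Wes), (5, 21, Nova, Rae, 17, Wes), (5, 21, Nova, Rae, 6, Wes)}
π_{title, mname} gives {(Nova, Rae)} (2 duplicate(s) eliminated).

{(Nova, Rae)}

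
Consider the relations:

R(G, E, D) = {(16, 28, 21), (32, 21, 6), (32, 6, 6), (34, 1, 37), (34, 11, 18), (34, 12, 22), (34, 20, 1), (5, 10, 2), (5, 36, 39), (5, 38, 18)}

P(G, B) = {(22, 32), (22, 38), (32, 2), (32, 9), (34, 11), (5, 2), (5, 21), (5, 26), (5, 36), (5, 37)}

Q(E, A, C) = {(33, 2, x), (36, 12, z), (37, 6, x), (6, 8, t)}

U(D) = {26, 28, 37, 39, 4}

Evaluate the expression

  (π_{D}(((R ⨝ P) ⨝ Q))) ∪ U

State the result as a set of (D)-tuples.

Joining R and P on G yields {(32, 21, 6, 2), (32, 21, 6, 9), (32, 6, 6, 2), (32, 6, 6, 9), (34, 1, 37, 11), (34, 11, 18, 11), (34, 12, 22, 11), (34, 20, 1, 11), (5, 10, 2, 2), (5, 10, 2, 21), (5, 10, 2, 26), (5, 10, 2, 36), (5, 10, 2, 37), (5, 36, 39, 2), (5, 36, 39, 21), (5, 36, 39, 26), (5, 36, 39, 36), (5, 36, 39, 37), (5, 38, 18, 2), (5, 38, 18, 21), (5, 38, 18, 26), (5, 38, 18, 36), (5, 38, 18, 37)}.
Joining (R ⨝ P) and Q on E yields {(32, 6, 6, 2, 8, t), (32, 6, 6, 9, 8, t), (5, 36, 39, 2, 12, z), (5, 36, 39, 21, 12, z), (5, 36, 39, 26, 12, z), (5, 36, 39, 36, 12, z), (5, 36, 39, 37, 12, z)}.
π[D]: project onto (D) (5 duplicate(s) eliminated) → {39, 6}
Set union of the two operands is {26, 28, 37, 39, 4, 6}.

{26, 28, 37, 39, 4, 6}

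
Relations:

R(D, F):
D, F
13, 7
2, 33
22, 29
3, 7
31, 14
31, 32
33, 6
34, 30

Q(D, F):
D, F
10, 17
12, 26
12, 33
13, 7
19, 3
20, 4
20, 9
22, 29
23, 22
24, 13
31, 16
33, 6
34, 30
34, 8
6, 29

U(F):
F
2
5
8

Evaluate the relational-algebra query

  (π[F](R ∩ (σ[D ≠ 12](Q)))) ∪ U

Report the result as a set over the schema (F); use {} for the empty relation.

σ[D ≠ 12]: keep tuples satisfying D ≠ 12 → {(10, 17), (13, 7), (19, 3), (20, 4), (20, 9), (22, 29), (23, 22), (24, 13), (31, 16), (33, 6), (34, 30), (34, 8), (6, 29)}
Taking the intersection: {(13, 7), (22, 29), (33, 6), (34, 30)}
Projecting to F: {29, 30, 6, 7}
Taking the union: {2, 29, 30, 5, 6, 7, 8}

{2, 29, 30, 5, 6, 7, 8}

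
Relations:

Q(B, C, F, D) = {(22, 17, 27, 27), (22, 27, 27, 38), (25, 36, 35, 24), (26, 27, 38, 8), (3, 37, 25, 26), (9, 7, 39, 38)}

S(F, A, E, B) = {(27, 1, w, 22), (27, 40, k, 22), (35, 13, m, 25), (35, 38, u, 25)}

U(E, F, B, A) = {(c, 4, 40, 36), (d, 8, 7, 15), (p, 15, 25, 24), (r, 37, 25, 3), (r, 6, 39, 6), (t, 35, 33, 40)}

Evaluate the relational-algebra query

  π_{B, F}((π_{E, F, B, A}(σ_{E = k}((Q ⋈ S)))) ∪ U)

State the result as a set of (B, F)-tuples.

{(22, 27), (25, 15), (25, 37), (33, 35), (39, 6), (40, 4), (7, 8)}

Q ⋈ S (natural join on B, F): {(22, 17, 27, 27, 1, w), (22, 17, 27, 27, 40, k), (22, 27, 27, 38, 1, w), (22, 27, 27, 38, 40, k), (25, 36, 35, 24, 13, m), (25, 36, 35, 24, 38, u)}
Apply σ_{E = k}; surviving tuples: {(22, 17, 27, 27, 40, k), (22, 27, 27, 38, 40, k)}
Projecting to E, F, B, A (1 duplicate(s) eliminated): {(k, 27, 22, 40)}
Set union of the two operands is {(c, 4, 40, 36), (d, 8, 7, 15), (k, 27, 22, 40), (p, 15, 25, 24), (r, 37, 25, 3), (r, 6, 39, 6), (t, 35, 33, 40)}.
Projecting to B, F: {(22, 27), (25, 15), (25, 37), (33, 35), (39, 6), (40, 4), (7, 8)}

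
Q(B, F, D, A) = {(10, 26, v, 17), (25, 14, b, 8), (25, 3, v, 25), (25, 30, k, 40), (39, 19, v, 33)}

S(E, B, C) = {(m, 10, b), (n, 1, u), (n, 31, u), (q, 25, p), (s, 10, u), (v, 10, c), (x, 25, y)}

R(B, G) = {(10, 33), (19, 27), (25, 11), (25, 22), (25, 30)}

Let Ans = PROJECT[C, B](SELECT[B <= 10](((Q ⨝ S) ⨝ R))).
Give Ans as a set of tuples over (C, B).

Q ⋈ S (natural join on B): {(10, 26, v, 17, m, b), (10, 26, v, 17, s, u), (10, 26, v, 17, v, c), (25, 14, b, 8, q, p), (25, 14, b, 8, x, y), (25, 3, v, 25, q, p), (25, 3, v, 25, x, y), (25, 30, k, 40, q, p), (25, 30, k, 40, x, y)}
(Q ⨝ S) ⋈ R (natural join on B): {(10, 26, v, 17, m, b, 33), (10, 26, v, 17, s, u, 33), (10, 26, v, 17, v, c, 33), (25, 14, b, 8, q, p, 11), (25, 14, b, 8, q, p, 22), (25, 14, b, 8, q, p, 30), (25, 14, b, 8, x, y, 11), (25, 14, b, 8, x, y, 22), (25, 14, b, 8, x, y, 30), (25, 3, v, 25, q, p, 11), (25, 3, v, 25, q, p, 22), (25, 3, v, 25, q, p, 30), (25, 3, v, 25, x, y, 11), (25, 3, v, 25, x, y, 22), (25, 3, v, 25, x, y, 30), (25, 30, k, 40, q, p, 11), (25, 30, k, 40, q, p, 22), (25, 30, k, 40, q, p, 30), (25, 30, k, 40, x, y, 11), (25, 30, k, 40, x, y, 22), (25, 30, k, 40, x, y, 30)}
Selection B <= 10: {(10, 26, v, 17, m, b, 33), (10, 26, v, 17, s, u, 33), (10, 26, v, 17, v, c, 33)}
Keep only column(s) C, B: {(b, 10), (c, 10), (u, 10)}

{(b, 10), (c, 10), (u, 10)}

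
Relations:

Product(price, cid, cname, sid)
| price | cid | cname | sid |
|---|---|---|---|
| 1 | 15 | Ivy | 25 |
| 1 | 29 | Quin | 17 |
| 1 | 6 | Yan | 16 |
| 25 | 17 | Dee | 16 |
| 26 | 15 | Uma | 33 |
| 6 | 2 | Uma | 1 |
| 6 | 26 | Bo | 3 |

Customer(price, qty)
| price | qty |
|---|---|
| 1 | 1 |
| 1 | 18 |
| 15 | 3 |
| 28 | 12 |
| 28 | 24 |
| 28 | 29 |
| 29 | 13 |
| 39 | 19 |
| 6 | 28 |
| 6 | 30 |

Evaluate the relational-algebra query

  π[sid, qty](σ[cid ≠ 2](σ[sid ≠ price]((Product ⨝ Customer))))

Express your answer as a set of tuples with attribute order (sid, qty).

Joining Product and Customer on price yields {(1, 15, Ivy, 25, 1), (1, 15, Ivy, 25, 18), (1, 29, Quin, 17, 1), (1, 29, Quin, 17, 18), (1, 6, Yan, 16, 1), (1, 6, Yan, 16, 18), (6, 2, Uma, 1, 28), (6, 2, Uma, 1, 30), (6, 26, Bo, 3, 28), (6, 26, Bo, 3, 30)}.
σ[sid ≠ price]: keep tuples satisfying sid ≠ price → {(1, 15, Ivy, 25, 1), (1, 15, Ivy, 25, 18), (1, 29, Quin, 17, 1), (1, 29, Quin, 17, 18), (1, 6, Yan, 16, 1), (1, 6, Yan, 16, 18), (6, 2, Uma, 1, 28), (6, 2, Uma, 1, 30), (6, 26, Bo, 3, 28), (6, 26, Bo, 3, 30)}
σ[cid ≠ 2]: keep tuples satisfying cid ≠ 2 → {(1, 15, Ivy, 25, 1), (1, 15, Ivy, 25, 18), (1, 29, Quin, 17, 1), (1, 29, Quin, 17, 18), (1, 6, Yan, 16, 1), (1, 6, Yan, 16, 18), (6, 26, Bo, 3, 28), (6, 26, Bo, 3, 30)}
Keep only column(s) sid, qty: {(16, 1), (16, 18), (17, 1), (17, 18), (25, 1), (25, 18), (3, 28), (3, 30)}

{(16, 1), (16, 18), (17, 1), (17, 18), (25, 1), (25, 18), (3, 28), (3, 30)}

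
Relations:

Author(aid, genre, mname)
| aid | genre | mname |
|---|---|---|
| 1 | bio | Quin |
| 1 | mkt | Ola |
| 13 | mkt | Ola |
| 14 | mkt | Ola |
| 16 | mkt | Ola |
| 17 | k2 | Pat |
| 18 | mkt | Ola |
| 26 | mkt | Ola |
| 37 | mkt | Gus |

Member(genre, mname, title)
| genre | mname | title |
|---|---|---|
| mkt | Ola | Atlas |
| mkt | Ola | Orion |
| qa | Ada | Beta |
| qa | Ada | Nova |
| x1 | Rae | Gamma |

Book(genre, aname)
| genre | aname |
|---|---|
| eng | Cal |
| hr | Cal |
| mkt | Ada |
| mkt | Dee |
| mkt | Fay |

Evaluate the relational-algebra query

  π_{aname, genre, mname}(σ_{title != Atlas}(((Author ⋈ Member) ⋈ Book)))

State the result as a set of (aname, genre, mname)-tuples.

{(Ada, mkt, Ola), (Dee, mkt, Ola), (Fay, mkt, Ola)}

Author ⋈ Member (natural join on genre, mname): {(1, mkt, Ola, Atlas), (1, mkt, Ola, Orion), (13, mkt, Ola, Atlas), (13, mkt, Ola, Orion), (14, mkt, Ola, Atlas), (14, mkt, Ola, Orion), (16, mkt, Ola, Atlas), (16, mkt, Ola, Orion), (18, mkt, Ola, Atlas), (18, mkt, Ola, Orion), (26, mkt, Ola, Atlas), (26, mkt, Ola, Orion)}
(Author ⋈ Member) ⋈ Book (natural join on genre): {(1, mkt, Ola, Atlas, Ada), (1, mkt, Ola, Atlas, Dee), (1, mkt, Ola, Atlas, Fay), (1, mkt, Ola, Orion, Ada), (1, mkt, Ola, Orion, Dee), (1, mkt, Ola, Orion, Fay), (13, mkt, Ola, Atlas, Ada), (13, mkt, Ola, Atlas, Dee), (13, mkt, Ola, Atlas, Fay), (13, mkt, Ola, Orion, Ada), (13, mkt, Ola, Orion, Dee), (13, mkt, Ola, Orion, Fay), (14, mkt, Ola, Atlas, Ada), (14, mkt, Ola, Atlas, Dee), (14, mkt, Ola, Atlas, Fay), (14, mkt, Ola, Orion, Ada), (14, mkt, Ola, Orion, Dee), (14, mkt, Ola, Orion, Fay), (16, mkt, Ola, Atlas, Ada), (16, mkt, Ola, Atlas, Dee), (16, mkt, Ola, Atlas, Fay), (16, mkt, Ola, Orion, Ada), (16, mkt, Ola, Orion, Dee), (16, mkt, Ola, Orion, Fay), (18, mkt, Ola, Atlas, Ada), (18, mkt, Ola, Atlas, Dee), (18, mkt, Ola, Atlas, Fay), (18, mkt, Ola, Orion, Ada), (18, mkt, Ola, Orion, Dee), (18, mkt, Ola, Orion, Fay), (26, mkt, Ola, Atlas, Ada), (26, mkt, Ola, Atlas, Dee), (26, mkt, Ola, Atlas, Fay), (26, mkt, Ola, Orion, Ada), (26, mkt, Ola, Orion, Dee), (26, mkt, Ola, Orion, Fay)}
σ[title != Atlas]: keep tuples satisfying title != Atlas → {(1, mkt, Ola, Orion, Ada), (1, mkt, Ola, Orion, Dee), (1, mkt, Ola, Orion, Fay), (13, mkt, Ola, Orion, Ada), (13, mkt, Ola, Orion, Dee), (13, mkt, Ola, Orion, Fay), (14, mkt, Ola, Orion, Ada), (14, mkt, Ola, Orion, Dee), (14, mkt, Ola, Orion, Fay), (16, mkt, Ola, Orion, Ada), (16, mkt, Ola, Orion, Dee), (16, mkt, Ola, Orion, Fay), (18, mkt, Ola, Orion, Ada), (18, mkt, Ola, Orion, Dee), (18, mkt, Ola, Orion, Fay), (26, mkt, Ola, Orion, Ada), (26, mkt, Ola, Orion, Dee), (26, mkt, Ola, Orion, Fay)}
Projecting to aname, genre, mname (15 duplicate(s) eliminated): {(Ada, mkt, Ola), (Dee, mkt, Ola), (Fay, mkt, Ola)}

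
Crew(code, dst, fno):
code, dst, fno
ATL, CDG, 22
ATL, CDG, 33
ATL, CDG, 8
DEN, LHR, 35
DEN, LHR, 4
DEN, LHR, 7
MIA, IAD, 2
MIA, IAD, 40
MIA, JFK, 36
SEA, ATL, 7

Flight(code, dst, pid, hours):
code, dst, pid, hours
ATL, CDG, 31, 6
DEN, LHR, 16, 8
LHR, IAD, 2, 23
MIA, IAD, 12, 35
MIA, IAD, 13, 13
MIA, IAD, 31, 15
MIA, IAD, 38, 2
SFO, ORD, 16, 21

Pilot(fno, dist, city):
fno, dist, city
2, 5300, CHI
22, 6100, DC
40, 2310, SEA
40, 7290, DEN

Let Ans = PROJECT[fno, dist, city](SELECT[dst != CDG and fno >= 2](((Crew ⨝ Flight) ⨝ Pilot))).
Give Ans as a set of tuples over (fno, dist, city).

Joining Crew and Flight on code, dst yields {(ATL, CDG, 22, 31, 6), (ATL, CDG, 33, 31, 6), (ATL, CDG, 8, 31, 6), (DEN, LHR, 35, 16, 8), (DEN, LHR, 4, 16, 8), (DEN, LHR, 7, 16, 8), (MIA, IAD, 2, 12, 35), (MIA, IAD, 2, 13, 13), (MIA, IAD, 2, 31, 15), (MIA, IAD, 2, 38, 2), (MIA, IAD, 40, 12, 35), (MIA, IAD, 40, 13, 13), (MIA, IAD, 40, 31, 15), (MIA, IAD, 40, 38, 2)}.
Joining (Crew ⨝ Flight) and Pilot on fno yields {(ATL, CDG, 22, 31, 6, 6100, DC), (MIA, IAD, 2, 12, 35, 5300, CHI), (MIA, IAD, 2, 13, 13, 5300, CHI), (MIA, IAD, 2, 31, 15, 5300, CHI), (MIA, IAD, 2, 38, 2, 5300, CHI), (MIA, IAD, 40, 12, 35, 2310, SEA), (MIA, IAD, 40, 12, 35, 7290, DEN), (MIA, IAD, 40, 13, 13, 2310, SEA), (MIA, IAD, 40, 13, 13, 7290, DEN), (MIA, IAD, 40, 31, 15, 2310, SEA), (MIA, IAD, 40, 31, 15, 7290, DEN), (MIA, IAD, 40, 38, 2, 2310, SEA), (MIA, IAD, 40, 38, 2, 7290, DEN)}.
σ[dst != CDG and fno >= 2]: keep tuples satisfying dst != CDG and fno >= 2 → {(MIA, IAD, 2, 12, 35, 5300, CHI), (MIA, IAD, 2, 13, 13, 5300, CHI), (MIA, IAD, 2, 31, 15, 5300, CHI), (MIA, IAD, 2, 38, 2, 5300, CHI), (MIA, IAD, 40, 12, 35, 2310, SEA), (MIA, IAD, 40, 12, 35, 7290, DEN), (MIA, IAD, 40, 13, 13, 2310, SEA), (MIA, IAD, 40, 13, 13, 7290, DEN), (MIA, IAD, 40, 31, 15, 2310, SEA), (MIA, IAD, 40, 31, 15, 7290, DEN), (MIA, IAD, 40, 38, 2, 2310, SEA), (MIA, IAD, 40, 38, 2, 7290, DEN)}
π_{fno, dist, city} gives {(2, 5300, CHI), (40, 2310, SEA), (40, 7290, DEN)} (9 duplicate(s) eliminated).

{(2, 5300, CHI), (40, 2310, SEA), (40, 7290, DEN)}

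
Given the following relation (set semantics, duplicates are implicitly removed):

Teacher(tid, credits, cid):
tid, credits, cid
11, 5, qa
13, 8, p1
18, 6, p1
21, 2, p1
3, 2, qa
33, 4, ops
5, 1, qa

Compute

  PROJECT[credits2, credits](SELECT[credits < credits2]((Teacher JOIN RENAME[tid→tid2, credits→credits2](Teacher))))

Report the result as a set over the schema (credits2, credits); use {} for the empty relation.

{(2, 1), (5, 1), (5, 2), (6, 2), (8, 2), (8, 6)}

ρ[tid→tid2, credits→credits2]: schema becomes (tid2, credits2, cid); tuples unchanged.
Joining Teacher and RENAME[tid→tid2, credits→credits2](Teacher) on cid yields {(11, 5, qa, 11, 5), (11, 5, qa, 3, 2), (11, 5, qa, 5, 1), (13, 8, p1, 13, 8), (13, 8, p1, 18, 6), (13, 8, p1, 21, 2), (18, 6, p1, 13, 8), (18, 6, p1, 18, 6), (18, 6, p1, 21, 2), (21, 2, p1, 13, 8), (21, 2, p1, 18, 6), (21, 2, p1, 21, 2), (3, 2, qa, 11, 5), (3, 2, qa, 3, 2), (3, 2, qa, 5, 1), (33, 4, ops, 33, 4), (5, 1, qa, 11, 5), (5, 1, qa, 3, 2), (5, 1, qa, 5, 1)}.
Selection credits < credits2: {(18, 6, p1, 13, 8), (21, 2, p1, 13, 8), (21, 2, p1, 18, 6), (3, 2, qa, 11, 5), (5, 1, qa, 11, 5), (5, 1, qa, 3, 2)}
Projecting to credits2, credits: {(2, 1), (5, 1), (5, 2), (6, 2), (8, 2), (8, 6)}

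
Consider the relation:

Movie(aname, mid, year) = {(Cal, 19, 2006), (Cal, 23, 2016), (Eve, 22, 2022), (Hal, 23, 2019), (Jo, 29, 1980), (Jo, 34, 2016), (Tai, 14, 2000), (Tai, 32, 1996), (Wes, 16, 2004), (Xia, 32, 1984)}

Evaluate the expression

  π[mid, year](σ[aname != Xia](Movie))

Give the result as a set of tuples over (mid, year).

Apply σ_{aname != Xia}; surviving tuples: {(Cal, 19, 2006), (Cal, 23, 2016), (Eve, 22, 2022), (Hal, 23, 2019), (Jo, 29, 1980), (Jo, 34, 2016), (Tai, 14, 2000), (Tai, 32, 1996), (Wes, 16, 2004)}
Keep only column(s) mid, year: {(14, 2000), (16, 2004), (19, 2006), (22, 2022), (23, 2016), (23, 2019), (29, 1980), (32, 1996), (34, 2016)}

{(14, 2000), (16, 2004), (19, 2006), (22, 2022), (23, 2016), (23, 2019), (29, 1980), (32, 1996), (34, 2016)}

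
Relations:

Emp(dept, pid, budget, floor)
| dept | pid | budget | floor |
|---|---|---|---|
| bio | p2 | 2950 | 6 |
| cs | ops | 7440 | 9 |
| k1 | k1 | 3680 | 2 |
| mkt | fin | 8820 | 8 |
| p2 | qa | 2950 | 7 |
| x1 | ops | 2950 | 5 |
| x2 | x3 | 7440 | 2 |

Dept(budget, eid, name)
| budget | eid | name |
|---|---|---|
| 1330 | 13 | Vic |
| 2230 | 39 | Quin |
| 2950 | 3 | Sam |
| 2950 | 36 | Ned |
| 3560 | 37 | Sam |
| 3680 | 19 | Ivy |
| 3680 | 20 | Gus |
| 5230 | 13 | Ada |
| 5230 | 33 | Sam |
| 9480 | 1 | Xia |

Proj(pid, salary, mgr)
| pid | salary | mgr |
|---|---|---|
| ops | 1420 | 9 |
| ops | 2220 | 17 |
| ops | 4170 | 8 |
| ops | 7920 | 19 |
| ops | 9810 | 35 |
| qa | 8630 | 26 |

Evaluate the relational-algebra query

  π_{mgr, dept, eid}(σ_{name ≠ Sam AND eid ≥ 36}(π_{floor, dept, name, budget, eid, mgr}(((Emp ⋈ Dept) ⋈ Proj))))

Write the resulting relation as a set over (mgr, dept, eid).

{(17, x1, 36), (19, x1, 36), (26, p2, 36), (35, x1, 36), (8, x1, 36), (9, x1, 36)}

Natural join on budget: {(bio, p2, 2950, 6, 3, Sam), (bio, p2, 2950, 6, 36, Ned), (k1, k1, 3680, 2, 19, Ivy), (k1, k1, 3680, 2, 20, Gus), (p2, qa, 2950, 7, 3, Sam), (p2, qa, 2950, 7, 36, Ned), (x1, ops, 2950, 5, 3, Sam), (x1, ops, 2950, 5, 36, Ned)}
Natural join on pid: {(p2, qa, 2950, 7, 3, Sam, 8630, 26), (p2, qa, 2950, 7, 36, Ned, 8630, 26), (x1, ops, 2950, 5, 3, Sam, 1420, 9), (x1, ops, 2950, 5, 3, Sam, 2220, 17), (x1, ops, 2950, 5, 3, Sam, 4170, 8), (x1, ops, 2950, 5, 3, Sam, 7920, 19), (x1, ops, 2950, 5, 3, Sam, 9810, 35), (x1, ops, 2950, 5, 36, Ned, 1420, 9), (x1, ops, 2950, 5, 36, Ned, 2220, 17), (x1, ops, 2950, 5, 36, Ned, 4170, 8), (x1, ops, 2950, 5, 36, Ned, 7920, 19), (x1, ops, 2950, 5, 36, Ned, 9810, 35)}
π[floor, dept, name, budget, eid, mgr]: project onto (floor, dept, name, budget, eid, mgr) → {(5, x1, Ned, 2950, 36, 17), (5, x1, Ned, 2950, 36, 19), (5, x1, Ned, 2950, 36, 35), (5, x1, Ned, 2950, 36, 8), (5, x1, Ned, 2950, 36, 9), (5, x1, Sam, 2950, 3, 17), (5, x1, Sam, 2950, 3, 19), (5, x1, Sam, 2950, 3, 35), (5, x1, Sam, 2950, 3, 8), (5, x1, Sam, 2950, 3, 9), (7, p2, Ned, 2950, 36, 26), (7, p2, Sam, 2950, 3, 26)}
Apply σ_{name ≠ Sam AND eid ≥ 36}; surviving tuples: {(5, x1, Ned, 2950, 36, 17), (5, x1, Ned, 2950, 36, 19), (5, x1, Ned, 2950, 36, 35), (5, x1, Ned, 2950, 36, 8), (5, x1, Ned, 2950, 36, 9), (7, p2, Ned, 2950, 36, 26)}
π[mgr, dept, eid]: project onto (mgr, dept, eid) → {(17, x1, 36), (19, x1, 36), (26, p2, 36), (35, x1, 36), (8, x1, 36), (9, x1, 36)}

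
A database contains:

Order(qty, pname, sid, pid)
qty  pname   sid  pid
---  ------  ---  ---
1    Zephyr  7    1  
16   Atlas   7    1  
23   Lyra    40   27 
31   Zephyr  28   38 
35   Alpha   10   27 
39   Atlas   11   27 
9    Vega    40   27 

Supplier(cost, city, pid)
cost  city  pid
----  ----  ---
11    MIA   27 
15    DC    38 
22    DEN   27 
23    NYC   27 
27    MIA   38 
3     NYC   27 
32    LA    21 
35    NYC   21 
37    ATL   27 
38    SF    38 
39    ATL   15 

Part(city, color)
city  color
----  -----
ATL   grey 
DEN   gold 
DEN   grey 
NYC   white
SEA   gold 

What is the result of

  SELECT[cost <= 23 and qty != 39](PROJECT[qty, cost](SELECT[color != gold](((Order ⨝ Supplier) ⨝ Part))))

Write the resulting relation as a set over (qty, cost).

Joining Order and Supplier on pid yields {(23, Lyra, 40, 27, 11, MIA), (23, Lyra, 40, 27, 22, DEN), (23, Lyra, 40, 27, 23, NYC), (23, Lyra, 40, 27, 3, NYC), (23, Lyra, 40, 27, 37, ATL), (31, Zephyr, 28, 38, 15, DC), (31, Zephyr, 28, 38, 27, MIA), (31, Zephyr, 28, 38, 38, SF), (35, Alpha, 10, 27, 11, MIA), (35, Alpha, 10, 27, 22, DEN), (35, Alpha, 10, 27, 23, NYC), (35, Alpha, 10, 27, 3, NYC), (35, Alpha, 10, 27, 37, ATL), (39, Atlas, 11, 27, 11, MIA), (39, Atlas, 11, 27, 22, DEN), (39, Atlas, 11, 27, 23, NYC), (39, Atlas, 11, 27, 3, NYC), (39, Atlas, 11, 27, 37, ATL), (9, Vega, 40, 27, 11, MIA), (9, Vega, 40, 27, 22, DEN), (9, Vega, 40, 27, 23, NYC), (9, Vega, 40, 27, 3, NYC), (9, Vega, 40, 27, 37, ATL)}.
Joining (Order ⨝ Supplier) and Part on city yields {(23, Lyra, 40, 27, 22, DEN, gold), (23, Lyra, 40, 27, 22, DEN, grey), (23, Lyra, 40, 27, 23, NYC, white), (23, Lyra, 40, 27, 3, NYC, white), (23, Lyra, 40, 27, 37, ATL, grey), (35, Alpha, 10, 27, 22, DEN, gold), (35, Alpha, 10, 27, 22, DEN, grey), (35, Alpha, 10, 27, 23, NYC, white), (35, Alpha, 10, 27, 3, NYC, white), (35, Alpha, 10, 27, 37, ATL, grey), (39, Atlas, 11, 27, 22, DEN, gold), (39, Atlas, 11, 27, 22, DEN, grey), (39, Atlas, 11, 27, 23, NYC, white), (39, Atlas, 11, 27, 3, NYC, white), (39, Atlas, 11, 27, 37, ATL, grey), (9, Vega, 40, 27, 22, DEN, gold), (9, Vega, 40, 27, 22, DEN, grey), (9, Vega, 40, 27, 23, NYC, white), (9, Vega, 40, 27, 3, NYC, white), (9, Vega, 40, 27, 37, ATL, grey)}.
Selection color != gold: {(23, Lyra, 40, 27, 22, DEN, grey), (23, Lyra, 40, 27, 23, NYC, white), (23, Lyra, 40, 27, 3, NYC, white), (23, Lyra, 40, 27, 37, ATL, grey), (35, Alpha, 10, 27, 22, DEN, grey), (35, Alpha, 10, 27, 23, NYC, white), (35, Alpha, 10, 27, 3, NYC, white), (35, Alpha, 10, 27, 37, ATL, grey), (39, Atlas, 11, 27, 22, DEN, grey), (39, Atlas, 11, 27, 23, NYC, white), (39, Atlas, 11, 27, 3, NYC, white), (39, Atlas, 11, 27, 37, ATL, grey), (9, Vega, 40, 27, 22, DEN, grey), (9, Vega, 40, 27, 23, NYC, white), (9, Vega, 40, 27, 3, NYC, white), (9, Vega, 40, 27, 37, ATL, grey)}
π[qty, cost]: project onto (qty, cost) → {(23, 22), (23, 23), (23, 3), (23, 37), (35, 22), (35, 23), (35, 3), (35, 37), (39, 22), (39, 23), (39, 3), (39, 37), (9, 22), (9, 23), (9, 3), (9, 37)}
Selection cost <= 23 and qty != 39: {(23, 22), (23, 23), (23, 3), (35, 22), (35, 23), (35, 3), (9, 22), (9, 23), (9, 3)}

{(23, 22), (23, 23), (23, 3), (35, 22), (35, 23), (35, 3), (9, 22), (9, 23), (9, 3)}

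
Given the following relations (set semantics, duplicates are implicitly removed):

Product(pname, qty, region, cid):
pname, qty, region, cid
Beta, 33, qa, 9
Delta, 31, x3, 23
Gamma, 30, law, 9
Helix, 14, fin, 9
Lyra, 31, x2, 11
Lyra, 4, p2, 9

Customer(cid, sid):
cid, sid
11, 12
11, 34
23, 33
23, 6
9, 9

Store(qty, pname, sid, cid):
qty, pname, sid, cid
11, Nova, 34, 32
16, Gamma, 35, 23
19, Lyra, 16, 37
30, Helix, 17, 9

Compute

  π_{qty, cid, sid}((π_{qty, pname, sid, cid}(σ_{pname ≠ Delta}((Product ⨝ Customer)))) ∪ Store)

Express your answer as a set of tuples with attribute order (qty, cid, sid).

{(11, 32, 34), (14, 9, 9), (16, 23, 35), (19, 37, 16), (30, 9, 17), (30, 9, 9), (31, 11, 12), (31, 11, 34), (33, 9, 9), (4, 9, 9)}

Product ⋈ Customer (natural join on cid): {(Beta, 33, qa, 9, 9), (Delta, 31, x3, 23, 33), (Delta, 31, x3, 23, 6), (Gamma, 30, law, 9, 9), (Helix, 14, fin, 9, 9), (Lyra, 31, x2, 11, 12), (Lyra, 31, x2, 11, 34), (Lyra, 4, p2, 9, 9)}
σ[pname ≠ Delta]: keep tuples satisfying pname ≠ Delta → {(Beta, 33, qa, 9, 9), (Gamma, 30, law, 9, 9), (Helix, 14, fin, 9, 9), (Lyra, 31, x2, 11, 12), (Lyra, 31, x2, 11, 34), (Lyra, 4, p2, 9, 9)}
Keep only column(s) qty, pname, sid, cid: {(14, Helix, 9, 9), (30, Gamma, 9, 9), (31, Lyra, 12, 11), (31, Lyra, 34, 11), (33, Beta, 9, 9), (4, Lyra, 9, 9)}
Union: {(14, Helix, 9, 9), (30, Gamma, 9, 9), (31, Lyra, 12, 11), (31, Lyra, 34, 11), (33, Beta, 9, 9), (4, Lyra, 9, 9)} with {(11, Nova, 34, 32), (16, Gamma, 35, 23), (19, Lyra, 16, 37), (30, Helix, 17, 9)} → {(11, Nova, 34, 32), (14, Helix, 9, 9), (16, Gamma, 35, 23), (19, Lyra, 16, 37), (30, Gamma, 9, 9), (30, Helix, 17, 9), (31, Lyra, 12, 11), (31, Lyra, 34, 11), (33, Beta, 9, 9), (4, Lyra, 9, 9)}
Keep only column(s) qty, cid, sid: {(11, 32, 34), (14, 9, 9), (16, 23, 35), (19, 37, 16), (30, 9, 17), (30, 9, 9), (31, 11, 12), (31, 11, 34), (33, 9, 9), (4, 9, 9)}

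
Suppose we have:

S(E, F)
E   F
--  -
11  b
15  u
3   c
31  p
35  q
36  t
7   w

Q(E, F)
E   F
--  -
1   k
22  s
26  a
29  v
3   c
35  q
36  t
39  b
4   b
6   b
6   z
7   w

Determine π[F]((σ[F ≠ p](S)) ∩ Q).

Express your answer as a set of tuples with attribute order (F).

σ[F ≠ p]: keep tuples satisfying F ≠ p → {(11, b), (15, u), (3, c), (35, q), (36, t), (7, w)}
Intersection: {(11, b), (15, u), (3, c), (35, q), (36, t), (7, w)} with {(1, k), (22, s), (26, a), (29, v), (3, c), (35, q), (36, t), (39, b), (4, b), (6, b), (6, z), (7, w)} → {(3, c), (35, q), (36, t), (7, w)}
π[F]: project onto (F) → {c, q, t, w}

{c, q, t, w}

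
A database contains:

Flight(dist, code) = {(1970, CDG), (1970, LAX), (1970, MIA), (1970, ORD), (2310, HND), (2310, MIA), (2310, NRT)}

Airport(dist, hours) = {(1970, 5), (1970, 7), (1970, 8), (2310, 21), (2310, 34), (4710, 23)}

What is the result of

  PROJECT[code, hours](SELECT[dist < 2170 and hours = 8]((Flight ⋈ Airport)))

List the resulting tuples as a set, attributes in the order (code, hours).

{(CDG, 8), (LAX, 8), (MIA, 8), (ORD, 8)}

Flight ⋈ Airport (natural join on dist): {(1970, CDG, 5), (1970, CDG, 7), (1970, CDG, 8), (1970, LAX, 5), (1970, LAX, 7), (1970, LAX, 8), (1970, MIA, 5), (1970, MIA, 7), (1970, MIA, 8), (1970, ORD, 5), (1970, ORD, 7), (1970, ORD, 8), (2310, HND, 21), (2310, HND, 34), (2310, MIA, 21), (2310, MIA, 34), (2310, NRT, 21), (2310, NRT, 34)}
Selection dist < 2170 and hours = 8: {(1970, CDG, 8), (1970, LAX, 8), (1970, MIA, 8), (1970, ORD, 8)}
π[code, hours]: project onto (code, hours) → {(CDG, 8), (LAX, 8), (MIA, 8), (ORD, 8)}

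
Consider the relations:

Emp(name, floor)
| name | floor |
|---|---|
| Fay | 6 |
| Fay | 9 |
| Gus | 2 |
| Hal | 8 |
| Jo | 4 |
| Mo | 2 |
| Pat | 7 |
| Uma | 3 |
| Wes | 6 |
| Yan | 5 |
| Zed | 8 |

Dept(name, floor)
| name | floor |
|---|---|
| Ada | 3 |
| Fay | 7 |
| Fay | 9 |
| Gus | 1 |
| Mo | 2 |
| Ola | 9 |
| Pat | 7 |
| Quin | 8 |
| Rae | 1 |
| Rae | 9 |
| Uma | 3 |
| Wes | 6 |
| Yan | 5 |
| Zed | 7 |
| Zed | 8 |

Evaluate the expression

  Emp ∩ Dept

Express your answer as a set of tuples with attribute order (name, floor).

{(Fay, 9), (Mo, 2), (Pat, 7), (Uma, 3), (Wes, 6), (Yan, 5), (Zed, 8)}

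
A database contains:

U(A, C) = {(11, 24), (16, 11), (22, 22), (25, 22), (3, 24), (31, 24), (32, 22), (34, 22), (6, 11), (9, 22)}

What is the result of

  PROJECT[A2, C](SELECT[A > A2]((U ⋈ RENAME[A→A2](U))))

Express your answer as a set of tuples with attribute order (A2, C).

{(11, 24), (22, 22), (25, 22), (3, 24), (32, 22), (6, 11), (9, 22)}

ρ[A→A2]: schema becomes (A2, C); tuples unchanged.
Natural join on C: {(11, 24, 11), (11, 24, 3), (11, 24, 31), (16, 11, 16), (16, 11, 6), (22, 22, 22), (22, 22, 25), (22, 22, 32), (22, 22, 34), (22, 22, 9), (25, 22, 22), (25, 22, 25), (25, 22, 32), (25, 22, 34), (25, 22, 9), (3, 24, 11), (3, 24, 3), (3, 24, 31), (31, 24, 11), (31, 24, 3), (31, 24, 31), (32, 22, 22), (32, 22, 25), (32, 22, 32), (32, 22, 34), (32, 22, 9), (34, 22, 22), (34, 22, 25), (34, 22, 32), (34, 22, 34), (34, 22, 9), (6, 11, 16), (6, 11, 6), (9, 22, 22), (9, 22, 25), (9, 22, 32), (9, 22, 34), (9, 22, 9)}
Selection A > A2: {(11, 24, 3), (16, 11, 6), (22, 22, 9), (25, 22, 22), (25, 22, 9), (31, 24, 11), (31, 24, 3), (32, 22, 22), (32, 22, 25), (32, 22, 9), (34, 22, 22), (34, 22, 25), (34, 22, 32), (34, 22, 9)}
π[A2, C]: project onto (A2, C) (7 duplicate(s) eliminated) → {(11, 24), (22, 22), (25, 22), (3, 24), (32, 22), (6, 11), (9, 22)}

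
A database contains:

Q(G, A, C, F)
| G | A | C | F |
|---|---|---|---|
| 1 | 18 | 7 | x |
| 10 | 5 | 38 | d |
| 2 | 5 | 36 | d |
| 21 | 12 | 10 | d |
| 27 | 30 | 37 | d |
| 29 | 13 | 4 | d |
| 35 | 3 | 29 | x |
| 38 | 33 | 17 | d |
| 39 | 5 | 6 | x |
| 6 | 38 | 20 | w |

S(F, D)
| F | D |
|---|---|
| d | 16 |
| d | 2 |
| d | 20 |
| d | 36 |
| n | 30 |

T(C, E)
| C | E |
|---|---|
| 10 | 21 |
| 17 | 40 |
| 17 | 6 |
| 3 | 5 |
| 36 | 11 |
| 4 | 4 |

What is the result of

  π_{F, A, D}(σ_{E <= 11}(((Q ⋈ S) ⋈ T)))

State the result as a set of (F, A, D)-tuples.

{(d, 13, 16), (d, 13, 2), (d, 13, 20), (d, 13, 36), (d, 33, 16), (d, 33, 2), (d, 33, 20), (d, 33, 36), (d, 5, 16), (d, 5, 2), (d, 5, 20), (d, 5, 36)}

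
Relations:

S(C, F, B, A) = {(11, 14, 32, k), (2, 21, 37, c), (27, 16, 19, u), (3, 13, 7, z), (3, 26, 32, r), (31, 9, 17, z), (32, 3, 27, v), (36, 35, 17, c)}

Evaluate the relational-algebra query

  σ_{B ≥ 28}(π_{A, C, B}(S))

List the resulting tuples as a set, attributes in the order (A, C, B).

{(c, 2, 37), (k, 11, 32), (r, 3, 32)}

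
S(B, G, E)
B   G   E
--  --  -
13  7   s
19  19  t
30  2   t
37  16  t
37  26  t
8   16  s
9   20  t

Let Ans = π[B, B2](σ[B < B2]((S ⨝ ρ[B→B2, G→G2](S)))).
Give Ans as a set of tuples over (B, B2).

{(19, 30), (19, 37), (30, 37), (8, 13), (9, 19), (9, 30), (9, 37)}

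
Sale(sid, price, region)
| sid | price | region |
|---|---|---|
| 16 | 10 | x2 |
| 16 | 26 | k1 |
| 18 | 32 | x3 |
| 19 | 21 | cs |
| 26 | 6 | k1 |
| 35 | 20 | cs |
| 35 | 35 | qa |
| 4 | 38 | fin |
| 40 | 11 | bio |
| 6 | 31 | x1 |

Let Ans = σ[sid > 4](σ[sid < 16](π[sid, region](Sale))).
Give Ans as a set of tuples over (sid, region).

Projecting to sid, region: {(16, k1), (16, x2), (18, x3), (19, cs), (26, k1), (35, cs), (35, qa), (4, fin), (40, bio), (6, x1)}
Apply σ_{sid < 16}; surviving tuples: {(4, fin), (6, x1)}
Apply σ_{sid > 4}; surviving tuples: {(6, x1)}

{(6, x1)}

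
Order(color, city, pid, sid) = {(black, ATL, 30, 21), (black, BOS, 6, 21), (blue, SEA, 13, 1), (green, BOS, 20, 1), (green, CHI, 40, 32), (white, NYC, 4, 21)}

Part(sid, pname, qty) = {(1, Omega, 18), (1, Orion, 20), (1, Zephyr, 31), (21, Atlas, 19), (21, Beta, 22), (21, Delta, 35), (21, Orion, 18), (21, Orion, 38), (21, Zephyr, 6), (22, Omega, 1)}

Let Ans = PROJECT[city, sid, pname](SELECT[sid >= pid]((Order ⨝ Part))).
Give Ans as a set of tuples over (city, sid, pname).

Joining Order and Part on sid yields {(black, ATL, 30, 21, Atlas, 19), (black, ATL, 30, 21, Beta, 22), (black, ATL, 30, 21, Delta, 35), (black, ATL, 30, 21, Orion, 18), (black, ATL, 30, 21, Orion, 38), (black, ATL, 30, 21, Zephyr, 6), (black, BOS, 6, 21, Atlas, 19), (black, BOS, 6, 21, Beta, 22), (black, BOS, 6, 21, Delta, 35), (black, BOS, 6, 21, Orion, 18), (black, BOS, 6, 21, Orion, 38), (black, BOS, 6, 21, Zephyr, 6), (blue, SEA, 13, 1, Omega, 18), (blue, SEA, 13, 1, Orion, 20), (blue, SEA, 13, 1, Zephyr, 31), (green, BOS, 20, 1, Omega, 18), (green, BOS, 20, 1, Orion, 20), (green, BOS, 20, 1, Zephyr, 31), (white, NYC, 4, 21, Atlas, 19), (white, NYC, 4, 21, Beta, 22), (white, NYC, 4, 21, Delta, 35), (white, NYC, 4, 21, Orion, 18), (white, NYC, 4, 21, Orion, 38), (white, NYC, 4, 21, Zephyr, 6)}.
Filtering on sid >= pid leaves {(black, BOS, 6, 21, Atlas, 19), (black, BOS, 6, 21, Beta, 22), (black, BOS, 6, 21, Delta, 35), (black, BOS, 6, 21, Orion, 18), (black, BOS, 6, 21, Orion, 38), (black, BOS, 6, 21, Zephyr, 6), (white, NYC, 4, 21, Atlas, 19), (white, NYC, 4, 21, Beta, 22), (white, NYC, 4, 21, Delta, 35), (white, NYC, 4, 21, Orion, 18), (white, NYC, 4, 21, Orion, 38), (white, NYC, 4, 21, Zephyr, 6)}.
Keep only column(s) city, sid, pname (2 duplicate(s) eliminated): {(BOS, 21, Atlas), (BOS, 21, Beta), (BOS, 21, Delta), (BOS, 21, Orion), (BOS, 21, Zephyr), (NYC, 21, Atlas), (NYC, 21, Beta), (NYC, 21, Delta), (NYC, 21, Orion), (NYC, 21, Zephyr)}

{(BOS, 21, Atlas), (BOS, 21, Beta), (BOS, 21, Delta), (BOS, 21, Orion), (BOS, 21, Zephyr), (NYC, 21, Atlas), (NYC, 21, Beta), (NYC, 21, Delta), (NYC, 21, Orion), (NYC, 21, Zephyr)}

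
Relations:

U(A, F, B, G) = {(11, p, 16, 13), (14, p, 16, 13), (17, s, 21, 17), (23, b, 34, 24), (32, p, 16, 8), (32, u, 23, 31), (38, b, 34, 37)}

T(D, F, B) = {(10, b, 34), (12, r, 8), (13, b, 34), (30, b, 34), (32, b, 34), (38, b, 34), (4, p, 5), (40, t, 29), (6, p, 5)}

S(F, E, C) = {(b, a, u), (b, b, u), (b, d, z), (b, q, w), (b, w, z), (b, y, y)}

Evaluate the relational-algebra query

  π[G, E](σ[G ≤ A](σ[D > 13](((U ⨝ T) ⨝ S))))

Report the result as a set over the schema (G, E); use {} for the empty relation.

Joining U and T on F, B yields {(23, b, 34, 24, 10), (23, b, 34, 24, 13), (23, b, 34, 24, 30), (23, b, 34, 24, 32), (23, b, 34, 24, 38), (38, b, 34, 37, 10), (38, b, 34, 37, 13), (38, b, 34, 37, 30), (38, b, 34, 37, 32), (38, b, 34, 37, 38)}.
Joining (U ⨝ T) and S on F yields {(23, b, 34, 24, 10, a, u), (23, b, 34, 24, 10, b, u), (23, b, 34, 24, 10, d, z), (23, b, 34, 24, 10, q, w), (23, b, 34, 24, 10, w, z), (23, b, 34, 24, 10, y, y), (23, b, 34, 24, 13, a, u), (23, b, 34, 24, 13, b, u), (23, b, 34, 24, 13, d, z), (23, b, 34, 24, 13, q, w), (23, b, 34, 24, 13, w, z), (23, b, 34, 24, 13, y, y), (23, b, 34, 24, 30, a, u), (23, b, 34, 24, 30, b, u), (23, b, 34, 24, 30, d, z), (23, b, 34, 24, 30, q, w), (23, b, 34, 24, 30, w, z), (23, b, 34, 24, 30, y, y), (23, b, 34, 24, 32, a, u), (23, b, 34, 24, 32, b, u), (23, b, 34, 24, 32, d, z), (23, b, 34, 24, 32, q, w), (23, b, 34, 24, 32, w, z), (23, b, 34, 24, 32, y, y), (23, b, 34, 24, 38, a, u), (23, b, 34, 24, 38, b, u), (23, b, 34, 24, 38, d, z), (23, b, 34, 24, 38, q, w), (23, b, 34, 24, 38, w, z), (23, b, 34, 24, 38, y, y), (38, b, 34, 37, 10, a, u), (38, b, 34, 37, 10, b, u), (38, b, 34, 37, 10, d, z), (38, b, 34, 37, 10, q, w), (38, b, 34, 37, 10, w, z), (38, b, 34, 37, 10, y, y), (38, b, 34, 37, 13, a, u), (38, b, 34, 37, 13, b, u), (38, b, 34, 37, 13, d, z), (38, b, 34, 37, 13, q, w), (38, b, 34, 37, 13, w, z), (38, b, 34, 37, 13, y, y), (38, b, 34, 37, 30, a, u), (38, b, 34, 37, 30, b, u), (38, b, 34, 37, 30, d, z), (38, b, 34, 37, 30, q, w), (38, b, 34, 37, 30, w, z), (38, b, 34, 37, 30, y, y), (38, b, 34, 37, 32, a, u), (38, b, 34, 37, 32, b, u), (38, b, 34, 37, 32, d, z), (38, b, 34, 37, 32, q, w), (38, b, 34, 37, 32, w, z), (38, b, 34, 37, 32, y, y), (38, b, 34, 37, 38, a, u), (38, b, 34, 37, 38, b, u), (38, b, 34, 37, 38, d, z), (38, b, 34, 37, 38, q, w), (38, b, 34, 37, 38, w, z), (38, b, 34, 37, 38, y, y)}.
Filtering on D > 13 leaves {(23, b, 34, 24, 30, a, u), (23, b, 34, 24, 30, b, u), (23, b, 34, 24, 30, d, z), (23, b, 34, 24, 30, q, w), (23, b, 34, 24, 30, w, z), (23, b, 34, 24, 30, y, y), (23, b, 34, 24, 32, a, u), (23, b, 34, 24, 32, b, u), (23, b, 34, 24, 32, d, z), (23, b, 34, 24, 32, q, w), (23, b, 34, 24, 32, w, z), (23, b, 34, 24, 32, y, y), (23, b, 34, 24, 38, a, u), (23, b, 34, 24, 38, b, u), (23, b, 34, 24, 38, d, z), (23, b, 34, 24, 38, q, w), (23, b, 34, 24, 38, w, z), (23, b, 34, 24, 38, y, y), (38, b, 34, 37, 30, a, u), (38, b, 34, 37, 30, b, u), (38, b, 34, 37, 30, d, z), (38, b, 34, 37, 30, q, w), (38, b, 34, 37, 30, w, z), (38, b, 34, 37, 30, y, y), (38, b, 34, 37, 32, a, u), (38, b, 34, 37, 32, b, u), (38, b, 34, 37, 32, d, z), (38, b, 34, 37, 32, q, w), (38, b, 34, 37, 32, w, z), (38, b, 34, 37, 32, y, y), (38, b, 34, 37, 38, a, u), (38, b, 34, 37, 38, b, u), (38, b, 34, 37, 38, d, z), (38, b, 34, 37, 38, q, w), (38, b, 34, 37, 38, w, z), (38, b, 34, 37, 38, y, y)}.
Filtering on G ≤ A leaves {(38, b, 34, 37, 30, a, u), (38, b, 34, 37, 30, b, u), (38, b, 34, 37, 30, d, z), (38, b, 34, 37, 30, q, w), (38, b, 34, 37, 30, w, z), (38, b, 34, 37, 30, y, y), (38, b, 34, 37, 32, a, u), (38, b, 34, 37, 32, b, u), (38, b, 34, 37, 32, d, z), (38, b, 34, 37, 32, q, w), (38, b, 34, 37, 32, w, z), (38, b, 34, 37, 32, y, y), (38, b, 34, 37, 38, a, u), (38, b, 34, 37, 38, b, u), (38, b, 34, 37, 38, d, z), (38, b, 34, 37, 38, q, w), (38, b, 34, 37, 38, w, z), (38, b, 34, 37, 38, y, y)}.
π_{G, E} gives {(37, a), (37, b), (37, d), (37, q), (37, w), (37, y)} (12 duplicate(s) eliminated).

{(37, a), (37, b), (37, d), (37, q), (37, w), (37, y)}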